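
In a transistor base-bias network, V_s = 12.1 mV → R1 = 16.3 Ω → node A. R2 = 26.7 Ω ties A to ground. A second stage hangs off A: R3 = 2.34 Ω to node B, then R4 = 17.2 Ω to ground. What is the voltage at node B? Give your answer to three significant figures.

Looking into the second stage from A: R3 + R4 = 19.54 Ω appears in parallel with R2.
R2 ‖ (R3+R4) = 11.28 Ω.
V_A = 12.1 × 11.28/(16.3 + 11.28) = 4.950 mV.
V_B = V_A × 0.8802 = 4.357 mV.

V_B ≈ 4.36 mV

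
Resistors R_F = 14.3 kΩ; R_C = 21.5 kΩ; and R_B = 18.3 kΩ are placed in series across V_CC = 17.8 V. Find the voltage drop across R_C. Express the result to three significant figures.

V ≈ 7.07 V

Series total: ΣR = 14.3 + 21.5 + 18.3 = 54.10 kΩ.
By the voltage-divider rule, V = 17.8 × 21.50/54.10 = 7.074 V.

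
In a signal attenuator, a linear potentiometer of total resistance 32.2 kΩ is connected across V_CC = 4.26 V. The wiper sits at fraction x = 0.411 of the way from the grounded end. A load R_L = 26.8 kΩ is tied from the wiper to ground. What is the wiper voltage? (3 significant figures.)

Split the track: R_lower = x·R_p = 13.23 kΩ, R_upper = (1−x)·R_p = 18.97 kΩ.
Lower segment in parallel with the load: 13.23 ‖ 26.8 = 8.859 kΩ.
Loaded-divider output: V_out = 4.26 × 0.3184 = 1.356 V.

V_out ≈ 1.36 V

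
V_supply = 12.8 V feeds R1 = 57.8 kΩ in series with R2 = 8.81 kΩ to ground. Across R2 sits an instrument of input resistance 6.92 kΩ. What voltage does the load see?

V_out ≈ 0.804 V

The load sits in parallel with R2, giving an effective lower resistance R2' = R2·R_L/(R2+R_L) = 3.876 kΩ.
Voltage divider with the loaded lower leg: V_out = 12.8 × 3.876/(57.8 + 3.876) = 12.8 × 0.06284 = 0.8044 V.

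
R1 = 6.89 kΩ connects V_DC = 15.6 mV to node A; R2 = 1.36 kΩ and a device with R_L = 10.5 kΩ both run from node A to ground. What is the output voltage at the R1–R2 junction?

R2 ‖ R_L = (1.36 × 10.5)/(1.36 + 10.5) = 1.204 kΩ.
Voltage divider with the loaded lower leg: V_out = 15.6 × 1.204/(6.89 + 1.204) = 15.6 × 0.1488 = 2.321 mV.

V_out ≈ 2.32 mV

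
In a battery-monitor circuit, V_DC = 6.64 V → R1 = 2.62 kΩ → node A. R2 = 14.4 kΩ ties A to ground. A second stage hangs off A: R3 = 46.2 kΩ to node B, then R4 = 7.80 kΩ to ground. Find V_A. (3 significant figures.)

V_A ≈ 5.40 V

Looking into the second stage from A: R3 + R4 = 54.00 kΩ appears in parallel with R2.
Effective lower resistance at A: R2 ‖ 54.00 = 11.37 kΩ.
V_A = 6.64 × 11.37/(2.62 + 11.37) = 5.396 V.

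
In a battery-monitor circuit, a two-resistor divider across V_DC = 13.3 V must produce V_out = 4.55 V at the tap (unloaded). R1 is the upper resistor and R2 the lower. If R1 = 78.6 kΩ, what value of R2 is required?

Required fraction k = V_out/V_DC = 0.3421.
R2 = R1 · 0.3421/(1 − 0.3421) = 40.87 kΩ.

R2 ≈ 40.9 kΩ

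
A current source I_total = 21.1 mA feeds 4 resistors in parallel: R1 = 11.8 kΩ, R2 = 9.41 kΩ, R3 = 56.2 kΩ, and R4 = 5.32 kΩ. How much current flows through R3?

Conductances: ΣG = 1/11.8 + 1/9.41 + 1/56.2 + 1/5.32 = 0.3968 (1/kΩ).
R3 takes the fraction G_k/ΣG = 0.01779/0.3968 = 0.04485, so I = 21.1 × 0.04485 = 0.9462 mA.

I ≈ 0.946 mA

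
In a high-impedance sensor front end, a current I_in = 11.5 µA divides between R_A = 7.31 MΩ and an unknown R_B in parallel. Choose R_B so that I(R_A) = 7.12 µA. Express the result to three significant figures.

In a two-way split, I_A/I_in = R_B/(R_A + R_B).
7.12/11.5 = R_B/(R_A + R_B) → R_B = R_A · (0.6191)/(1 − 0.6191) = 7.31 × 1.626 = 11.88 MΩ.

R_B ≈ 11.9 MΩ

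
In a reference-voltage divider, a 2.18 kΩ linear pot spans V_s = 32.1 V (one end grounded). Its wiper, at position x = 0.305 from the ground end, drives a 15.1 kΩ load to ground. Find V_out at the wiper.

The pot divides into 1.515 kΩ above the wiper and 0.6649 kΩ below.
R_L loads the lower segment: effective lower R = 0.6369 kΩ.
Then V_out = V_s · 0.6369/(1.515 + 0.6369) = 9.500 V.

V_out ≈ 9.50 V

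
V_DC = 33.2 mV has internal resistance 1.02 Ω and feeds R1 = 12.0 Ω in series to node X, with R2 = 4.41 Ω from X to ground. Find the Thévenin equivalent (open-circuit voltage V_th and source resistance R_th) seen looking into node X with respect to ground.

R1' = 1.02 + 12.0 = 13.02 Ω (source resistance + R1).
With X open, the divider is unloaded: V_th = 33.2 × 4.41/17.43 = 8.400 mV.
Looking into X with the source shorted: R_th = R1'·R2/(R1'+R2) = 13.02 × 4.41/17.43 = 3.294 Ω.

V_th ≈ 8.40 mV, R_th ≈ 3.29 Ω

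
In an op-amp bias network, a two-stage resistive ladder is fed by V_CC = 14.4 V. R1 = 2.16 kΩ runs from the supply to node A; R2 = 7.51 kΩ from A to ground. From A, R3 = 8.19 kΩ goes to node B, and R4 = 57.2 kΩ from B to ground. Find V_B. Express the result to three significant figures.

V_B ≈ 9.54 V

Looking into the second stage from A: R3 + R4 = 65.39 kΩ appears in parallel with R2.
Effective lower resistance at A: R2 ‖ 65.39 = 6.736 kΩ.
So V_A = 14.4 × 0.7572 = 10.90 V.
Then the unloaded second divider: V_B = V_A × R4/(R3+R4) = 10.90 × 0.8748 = 9.538 V.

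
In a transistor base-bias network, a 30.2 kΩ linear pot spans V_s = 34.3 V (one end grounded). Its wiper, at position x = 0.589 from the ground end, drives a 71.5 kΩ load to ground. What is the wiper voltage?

The pot divides into 12.41 kΩ above the wiper and 17.79 kΩ below.
R_L loads the lower segment: effective lower R = 14.24 kΩ.
V_out = 34.3 × 14.24/(12.41 + 14.24) = 18.33 V.

V_out ≈ 18.3 V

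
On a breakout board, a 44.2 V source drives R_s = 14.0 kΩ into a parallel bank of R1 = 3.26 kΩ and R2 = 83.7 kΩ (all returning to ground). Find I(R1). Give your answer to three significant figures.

I ≈ 2.48 mA

Combine the parallel branches: R_p = (1/3.26 + 1/83.7)⁻¹ = 3.138 kΩ.
V_A by voltage divider: V_A = 44.2 × 3.138/(14.0 + 3.138) = 8.093 V.
Branch current I = V_A/R1 = 8.093/3.26 = 2.482 mA.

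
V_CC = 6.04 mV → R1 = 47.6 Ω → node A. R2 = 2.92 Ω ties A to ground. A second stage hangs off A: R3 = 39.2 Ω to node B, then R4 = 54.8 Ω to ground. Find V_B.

V_B ≈ 0.198 mV

The second stage (R3 + R4 = 94.00 Ω) loads node A in parallel with R2.
Effective lower resistance at A: R2 ‖ 94.00 = 2.832 Ω.
So V_A = 6.04 × 0.05616 = 0.3392 mV.
Stage 2 is unloaded, so V_B = V_A · R4/(R3+R4) = 0.3392 × 54.8/94.00 = 0.1977 mV.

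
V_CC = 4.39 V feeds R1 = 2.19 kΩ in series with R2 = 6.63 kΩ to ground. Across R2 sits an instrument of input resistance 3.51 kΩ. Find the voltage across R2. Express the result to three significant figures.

V_out ≈ 2.25 V

The load sits in parallel with R2, giving an effective lower resistance R2' = R2·R_L/(R2+R_L) = 2.295 kΩ.
Voltage divider with the loaded lower leg: V_out = 4.39 × 2.295/(2.19 + 2.295) = 4.39 × 0.5117 = 2.246 V.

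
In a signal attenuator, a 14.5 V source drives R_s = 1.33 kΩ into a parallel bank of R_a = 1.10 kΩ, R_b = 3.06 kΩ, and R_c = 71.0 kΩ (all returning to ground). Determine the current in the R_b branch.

Equivalent of the parallel group: R_p = 0.8000 kΩ.
V_A = 14.5 × 0.8000/2.130 = 5.446 V.
I(R_b) = V_A / R_b = 5.446/3.06 = 1.780 mA.

I ≈ 1.78 mA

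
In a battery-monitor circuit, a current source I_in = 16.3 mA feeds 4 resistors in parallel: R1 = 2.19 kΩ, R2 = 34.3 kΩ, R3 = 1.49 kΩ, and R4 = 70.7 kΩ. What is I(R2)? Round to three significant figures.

I ≈ 0.406 mA

ΣG = 1/2.19 + 1/34.3 + 1/1.49 + 1/70.7 = 1.171.
By the current-divider rule, I = I_in · G_k/ΣG = 16.3 × 0.02490 = 0.4058 mA.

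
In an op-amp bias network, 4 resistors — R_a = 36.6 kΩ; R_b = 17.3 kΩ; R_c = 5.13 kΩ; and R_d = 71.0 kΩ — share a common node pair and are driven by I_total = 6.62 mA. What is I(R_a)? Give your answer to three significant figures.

I ≈ 0.615 mA

ΣG = 1/36.6 + 1/17.3 + 1/5.13 + 1/71.0 = 0.2941.
By the current-divider rule, I = I_total · G_k/ΣG = 6.62 × 0.09289 = 0.6149 mA.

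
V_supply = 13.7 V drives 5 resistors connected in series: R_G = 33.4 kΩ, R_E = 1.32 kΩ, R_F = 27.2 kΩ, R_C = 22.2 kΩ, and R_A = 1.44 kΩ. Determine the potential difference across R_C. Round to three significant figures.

Total series resistance ΣR = 33.4 + 1.32 + 27.2 + 22.2 + 1.44 = 85.56 kΩ.
V = V_supply · R/ΣR = 13.7 × 0.2595 = 3.555 V.

V ≈ 3.55 V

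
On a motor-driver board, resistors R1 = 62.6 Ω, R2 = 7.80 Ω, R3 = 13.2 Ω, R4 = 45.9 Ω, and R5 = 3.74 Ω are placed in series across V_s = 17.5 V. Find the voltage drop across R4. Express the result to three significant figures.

V ≈ 6.03 V

ΣR = 62.6 + 7.80 + 13.2 + 45.9 + 3.74 = 133.2 Ω.
By the voltage-divider rule, V = 17.5 × 45.90/133.2 = 6.029 V.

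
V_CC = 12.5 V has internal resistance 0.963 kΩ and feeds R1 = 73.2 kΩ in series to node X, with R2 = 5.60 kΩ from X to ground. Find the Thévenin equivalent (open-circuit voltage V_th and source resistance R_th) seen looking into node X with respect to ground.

R1' = 0.963 + 73.2 = 74.16 kΩ (source resistance + R1).
Open-circuit (no load on X): V_th = V_CC · R2/(R1' + R2) = 12.5 × 5.60/(74.16 + 5.60) = 0.8776 V.
Looking into X with the source shorted: R_th = R1'·R2/(R1'+R2) = 74.16 × 5.60/79.76 = 5.207 kΩ.

V_th ≈ 0.878 V, R_th ≈ 5.21 kΩ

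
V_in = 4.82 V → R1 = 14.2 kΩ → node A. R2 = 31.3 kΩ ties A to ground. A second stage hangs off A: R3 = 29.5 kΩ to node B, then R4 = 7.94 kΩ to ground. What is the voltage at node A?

V_A ≈ 2.63 V

Looking into the second stage from A: R3 + R4 = 37.44 kΩ appears in parallel with R2.
Effective lower resistance at A: R2 ‖ 37.44 = 17.05 kΩ.
First divider: V_A = V_in · 17.05/(14.2 + 17.05) = 2.630 V.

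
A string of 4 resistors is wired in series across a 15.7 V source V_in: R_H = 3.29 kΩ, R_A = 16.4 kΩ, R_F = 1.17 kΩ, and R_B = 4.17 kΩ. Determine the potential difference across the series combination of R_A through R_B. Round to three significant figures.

V ≈ 13.6 V

ΣR = 3.29 + 16.4 + 1.17 + 4.17 = 25.03 kΩ.
R_{R_A..R_B} = 16.4 + 1.17 + 4.17 = 21.74 kΩ.
V = V_in · R/ΣR = 15.7 × 0.8686 = 13.64 V.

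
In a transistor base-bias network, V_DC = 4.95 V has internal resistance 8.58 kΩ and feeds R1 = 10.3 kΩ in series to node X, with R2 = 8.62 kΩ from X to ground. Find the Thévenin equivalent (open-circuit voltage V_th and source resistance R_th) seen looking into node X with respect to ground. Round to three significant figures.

V_th ≈ 1.55 V, R_th ≈ 5.92 kΩ

R1' = 8.58 + 10.3 = 18.88 kΩ (source resistance + R1).
V_th is the unloaded tap voltage: V_DC · R2/(R1'+R2) = 4.95 × 0.3135 = 1.552 V.
Zeroing V_DC shorts the top of R1' to ground, so R_th = R1' ‖ R2 = 5.918 kΩ.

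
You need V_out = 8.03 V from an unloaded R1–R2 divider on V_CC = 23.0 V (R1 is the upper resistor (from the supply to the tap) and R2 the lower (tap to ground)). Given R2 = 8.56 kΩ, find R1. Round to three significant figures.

R1 ≈ 16.0 kΩ

Required fraction k = V_out/V_CC = 0.3491.
Rearranging, R1 = R2·(1−k)/k = 8.56 × 1.864 = 15.96 kΩ.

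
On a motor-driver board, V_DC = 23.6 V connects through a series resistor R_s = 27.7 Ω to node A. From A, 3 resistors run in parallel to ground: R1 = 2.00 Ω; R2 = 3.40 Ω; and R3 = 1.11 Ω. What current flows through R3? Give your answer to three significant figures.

Combine the parallel branches: R_p = (1/2.00 + 1/3.40 + 1/1.11)⁻¹ = 0.5900 Ω.
V_A = 23.6 × 0.5900/28.29 = 0.4922 V.
I(R3) = V_A / R3 = 0.4922/1.11 = 0.4434 A.
(Equivalently: I_total = 0.8342 A, then current-divider fraction G_k/ΣG = 0.5315.)

I ≈ 0.443 A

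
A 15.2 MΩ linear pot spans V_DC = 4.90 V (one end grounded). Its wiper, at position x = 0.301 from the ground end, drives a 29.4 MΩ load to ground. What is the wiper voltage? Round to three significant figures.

The pot divides into 10.62 MΩ above the wiper and 4.575 MΩ below.
Lower segment in parallel with the load: 4.575 ‖ 29.4 = 3.959 MΩ.
V_out = 4.90 × 3.959/(10.62 + 3.959) = 1.330 V.
(Unloaded: V_out = x·V_DC = 1.47 V.)

V_out ≈ 1.33 V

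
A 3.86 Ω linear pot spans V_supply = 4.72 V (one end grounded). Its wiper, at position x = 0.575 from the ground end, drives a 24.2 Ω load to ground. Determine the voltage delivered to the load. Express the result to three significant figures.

The pot divides into 1.641 Ω above the wiper and 2.219 Ω below.
Lower segment in parallel with the load: 2.219 ‖ 24.2 = 2.033 Ω.
Loaded-divider output: V_out = 4.72 × 0.5534 = 2.612 V.
(Unloaded: V_out = x·V_supply = 2.71 V.)

V_out ≈ 2.61 V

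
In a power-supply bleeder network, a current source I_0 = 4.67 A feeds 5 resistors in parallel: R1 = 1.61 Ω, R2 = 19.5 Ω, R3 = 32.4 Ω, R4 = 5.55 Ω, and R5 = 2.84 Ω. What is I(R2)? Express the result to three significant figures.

Total conductance ΣG = 1/1.61 + 1/19.5 + 1/32.4 + 1/5.55 + 1/2.84 = 1.236 (units of 1/Ω).
By the current-divider rule, I = I_0 · G_k/ΣG = 4.67 × 0.04151 = 0.1938 A.

I ≈ 0.194 A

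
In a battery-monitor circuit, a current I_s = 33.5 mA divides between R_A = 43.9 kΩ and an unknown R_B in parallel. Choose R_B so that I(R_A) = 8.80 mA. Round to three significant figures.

R_B ≈ 15.6 kΩ

The fraction through R_A equals R_B/(R_A+R_B).
With f = 0.2627, R_B = R_A · f/(1−f) = 43.9 × 0.3563 = 15.64 kΩ.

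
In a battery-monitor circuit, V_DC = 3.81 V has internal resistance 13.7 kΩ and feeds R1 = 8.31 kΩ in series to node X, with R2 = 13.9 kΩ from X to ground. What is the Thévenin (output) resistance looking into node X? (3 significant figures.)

R_th ≈ 8.52 kΩ

R1' = 13.7 + 8.31 = 22.01 kΩ (source resistance + R1).
With V_DC suppressed (replaced by a short), R_th = R1' ‖ R2 = (22.01 × 13.9)/(22.01 + 13.9) = 8.520 kΩ.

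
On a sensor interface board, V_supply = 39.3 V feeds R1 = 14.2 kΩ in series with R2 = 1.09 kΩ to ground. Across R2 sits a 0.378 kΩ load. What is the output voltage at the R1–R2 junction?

V_out ≈ 0.762 V

First combine the lower leg with the load: R2 ‖ R_L = 0.2807 kΩ.
Voltage divider with the loaded lower leg: V_out = 39.3 × 0.2807/(14.2 + 0.2807) = 39.3 × 0.01938 = 0.7617 V.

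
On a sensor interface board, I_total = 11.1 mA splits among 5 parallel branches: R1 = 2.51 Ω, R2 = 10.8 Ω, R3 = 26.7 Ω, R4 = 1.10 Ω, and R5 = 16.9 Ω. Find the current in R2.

I ≈ 0.687 mA

ΣG = 1/2.51 + 1/10.8 + 1/26.7 + 1/1.10 + 1/16.9 = 1.497.
By the current-divider rule, I = I_total · G_k/ΣG = 11.1 × 0.06186 = 0.6867 mA.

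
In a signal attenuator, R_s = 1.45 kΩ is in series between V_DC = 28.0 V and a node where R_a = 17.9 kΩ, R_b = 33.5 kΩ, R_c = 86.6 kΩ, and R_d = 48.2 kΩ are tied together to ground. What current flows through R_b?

I ≈ 0.714 mA

Equivalent of the parallel group: R_p = 8.474 kΩ.
Node voltage V_A = V_DC · R_p/(R_s + R_p) = 28.0 × 0.8539 = 23.91 V.
I(R_b) = V_A / R_b = 23.91/33.5 = 0.7137 mA.
(Equivalently: I_total = 2.822 mA, then current-divider fraction G_k/ΣG = 0.2529.)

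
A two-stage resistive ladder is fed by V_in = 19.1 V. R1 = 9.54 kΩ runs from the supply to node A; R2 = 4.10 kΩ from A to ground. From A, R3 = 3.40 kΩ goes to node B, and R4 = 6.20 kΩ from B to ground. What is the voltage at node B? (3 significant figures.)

Looking into the second stage from A: R3 + R4 = 9.600 kΩ appears in parallel with R2.
R2 ‖ (R3+R4) = 2.873 kΩ.
V_A = 19.1 × 2.873/(9.54 + 2.873) = 4.421 V.
Stage 2 is unloaded, so V_B = V_A · R4/(R3+R4) = 4.421 × 6.20/9.600 = 2.855 V.

V_B ≈ 2.86 V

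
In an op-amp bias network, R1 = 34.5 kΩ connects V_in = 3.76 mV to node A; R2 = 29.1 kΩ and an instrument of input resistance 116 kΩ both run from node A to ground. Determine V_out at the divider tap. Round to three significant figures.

V_out ≈ 1.51 mV

First combine the lower leg with the load: R2 ‖ R_L = 23.26 kΩ.
Now apply the divider: V_out = 3.76 × 0.4027 = 1.514 mV.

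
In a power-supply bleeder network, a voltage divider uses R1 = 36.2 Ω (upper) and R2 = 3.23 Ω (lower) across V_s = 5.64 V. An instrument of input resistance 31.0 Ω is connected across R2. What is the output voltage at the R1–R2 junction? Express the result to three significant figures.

V_out ≈ 0.422 V

The load sits in parallel with R2, giving an effective lower resistance R2' = R2·R_L/(R2+R_L) = 2.925 Ω.
Now apply the divider: V_out = 5.64 × 0.07477 = 0.4217 V.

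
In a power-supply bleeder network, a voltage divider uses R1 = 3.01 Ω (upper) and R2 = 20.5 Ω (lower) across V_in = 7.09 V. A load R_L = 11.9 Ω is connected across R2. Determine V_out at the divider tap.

R2 ‖ R_L = (20.5 × 11.9)/(20.5 + 11.9) = 7.529 Ω.
Then V_out = V_in · R2'/(R1 + R2') = 7.09 × 7.529/10.54 = 5.065 V.

V_out ≈ 5.07 V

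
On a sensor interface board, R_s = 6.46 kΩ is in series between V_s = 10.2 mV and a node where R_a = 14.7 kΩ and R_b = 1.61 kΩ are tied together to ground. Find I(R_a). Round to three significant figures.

Parallel bank: R_p = 1/(1/14.7 + 1/1.61) = 1.451 kΩ.
Node voltage V_A = V_s · R_p/(R_s + R_p) = 10.2 × 0.1834 = 1.871 mV.
I(R_a) = V_A / R_a = 1.871/14.7 = 0.1273 µA.

I ≈ 0.127 µA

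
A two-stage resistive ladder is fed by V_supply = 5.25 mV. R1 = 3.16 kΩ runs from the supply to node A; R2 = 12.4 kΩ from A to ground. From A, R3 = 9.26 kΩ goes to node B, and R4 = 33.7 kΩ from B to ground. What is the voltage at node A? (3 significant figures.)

Looking into the second stage from A: R3 + R4 = 42.96 kΩ appears in parallel with R2.
R2 ‖ (R3+R4) = 9.623 kΩ.
First divider: V_A = V_supply · 9.623/(3.16 + 9.623) = 3.952 mV.

V_A ≈ 3.95 mV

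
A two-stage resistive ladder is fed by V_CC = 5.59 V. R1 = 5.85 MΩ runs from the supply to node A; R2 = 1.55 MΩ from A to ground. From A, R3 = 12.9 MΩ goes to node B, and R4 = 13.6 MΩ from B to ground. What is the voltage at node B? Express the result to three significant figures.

Node A sees R2 in parallel with the series input of stage 2, R3 + R4 = 26.50 MΩ.
R2 ‖ (R3+R4) = 1.464 MΩ.
V_A = 5.59 × 1.464/(5.85 + 1.464) = 1.119 V.
Then the unloaded second divider: V_B = V_A × R4/(R3+R4) = 1.119 × 0.5132 = 0.5743 V.

V_B ≈ 0.574 V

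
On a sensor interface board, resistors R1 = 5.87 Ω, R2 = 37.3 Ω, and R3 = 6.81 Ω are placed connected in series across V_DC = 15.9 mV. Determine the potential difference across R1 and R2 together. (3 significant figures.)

ΣR = 5.87 + 37.3 + 6.81 = 49.98 Ω.
R_{R1..R2} = 5.87 + 37.3 = 43.17 Ω.
Voltage divider: V = V_DC · (43.17 / 49.98) = 15.9 × 0.8637 = 13.73 mV.

V ≈ 13.7 mV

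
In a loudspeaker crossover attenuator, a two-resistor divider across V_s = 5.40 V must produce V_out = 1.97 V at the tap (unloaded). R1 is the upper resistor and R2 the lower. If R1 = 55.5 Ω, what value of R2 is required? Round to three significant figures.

R2 ≈ 31.9 Ω

V_out/V_s = R2/(R1+R2) = 0.3648.
Rearranging, R2 = R1·k/(1−k) = 55.5 × 0.5743 = 31.88 Ω.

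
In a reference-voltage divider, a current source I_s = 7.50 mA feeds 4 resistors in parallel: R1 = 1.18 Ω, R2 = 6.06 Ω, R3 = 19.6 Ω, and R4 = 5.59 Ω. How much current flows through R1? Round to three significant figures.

Total conductance ΣG = 1/1.18 + 1/6.06 + 1/19.6 + 1/5.59 = 1.242 (units of 1/Ω).
R1 takes the fraction G_k/ΣG = 0.8475/1.242 = 0.6821, so I = 7.50 × 0.6821 = 5.116 mA.

I ≈ 5.12 mA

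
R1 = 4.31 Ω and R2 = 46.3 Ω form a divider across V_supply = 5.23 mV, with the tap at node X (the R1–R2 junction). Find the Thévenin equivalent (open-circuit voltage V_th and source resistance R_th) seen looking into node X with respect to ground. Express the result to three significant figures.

V_th ≈ 4.78 mV, R_th ≈ 3.94 Ω

Open-circuit (no load on X): V_th = V_supply · R2/(R1 + R2) = 5.23 × 46.3/(4.310 + 46.3) = 4.785 mV.
Zeroing V_supply shorts the top of R1 to ground, so R_th = R1 ‖ R2 = 3.943 Ω.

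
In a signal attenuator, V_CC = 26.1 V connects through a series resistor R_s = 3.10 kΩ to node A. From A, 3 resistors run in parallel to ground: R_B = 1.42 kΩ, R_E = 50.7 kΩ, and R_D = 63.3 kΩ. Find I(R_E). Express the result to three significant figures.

I ≈ 0.156 mA

Parallel bank: R_p = 1/(1/1.42 + 1/50.7 + 1/63.3) = 1.352 kΩ.
V_A = 26.1 × 1.352/4.452 = 7.925 V.
Branch current I = V_A/R_E = 7.925/50.7 = 0.1563 mA.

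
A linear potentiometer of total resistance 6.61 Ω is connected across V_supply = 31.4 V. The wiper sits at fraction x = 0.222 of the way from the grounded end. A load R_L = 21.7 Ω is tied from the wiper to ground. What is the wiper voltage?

V_out ≈ 6.62 V

Lower segment x·R_p = 1.467 Ω; upper segment (1−x)·R_p = 5.143 Ω.
(x·R_p) ‖ R_L = 1.374 Ω.
Then V_out = V_supply · 1.374/(5.143 + 1.374) = 6.622 V.
(Unloaded: V_out = x·V_supply = 6.97 V.)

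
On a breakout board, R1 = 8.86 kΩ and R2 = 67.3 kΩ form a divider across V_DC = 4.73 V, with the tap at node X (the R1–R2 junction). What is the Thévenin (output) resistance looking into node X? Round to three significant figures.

R_th ≈ 7.83 kΩ

With V_DC suppressed (replaced by a short), R_th = R1 ‖ R2 = (8.860 × 67.3)/(8.860 + 67.3) = 7.829 kΩ.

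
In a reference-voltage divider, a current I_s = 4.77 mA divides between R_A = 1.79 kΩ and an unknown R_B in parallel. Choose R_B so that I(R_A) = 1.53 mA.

R_B ≈ 0.845 kΩ

In a two-way split, I_A/I_s = R_B/(R_A + R_B).
1.53/4.77 = R_B/(R_A + R_B) → R_B = R_A · (0.3208)/(1 − 0.3208) = 1.79 × 0.4722 = 0.8453 kΩ.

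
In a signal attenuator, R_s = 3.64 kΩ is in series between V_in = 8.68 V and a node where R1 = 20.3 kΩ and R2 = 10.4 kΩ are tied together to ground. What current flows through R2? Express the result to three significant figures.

I ≈ 0.546 mA

Parallel bank: R_p = 1/(1/20.3 + 1/10.4) = 6.877 kΩ.
V_A by voltage divider: V_A = 8.68 × 6.877/(3.64 + 6.877) = 5.676 V.
I(R2) = V_A / R2 = 5.676/10.4 = 0.5457 mA.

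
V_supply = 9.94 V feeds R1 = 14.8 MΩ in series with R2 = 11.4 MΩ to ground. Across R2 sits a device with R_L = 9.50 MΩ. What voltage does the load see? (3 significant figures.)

R2 ‖ R_L = (11.4 × 9.50)/(11.4 + 9.50) = 5.182 MΩ.
Now apply the divider: V_out = 9.94 × 0.2593 = 2.578 V.
(Unloaded it would be 4.33 V; the load pulls it down.)

V_out ≈ 2.58 V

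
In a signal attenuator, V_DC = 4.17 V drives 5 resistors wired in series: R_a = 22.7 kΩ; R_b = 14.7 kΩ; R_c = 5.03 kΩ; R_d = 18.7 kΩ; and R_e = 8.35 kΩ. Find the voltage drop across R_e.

Total series resistance ΣR = 22.7 + 14.7 + 5.03 + 18.7 + 8.35 = 69.48 kΩ.
Voltage divider: V = V_DC · (8.350 / 69.48) = 4.17 × 0.1202 = 0.5011 V.

V ≈ 0.501 V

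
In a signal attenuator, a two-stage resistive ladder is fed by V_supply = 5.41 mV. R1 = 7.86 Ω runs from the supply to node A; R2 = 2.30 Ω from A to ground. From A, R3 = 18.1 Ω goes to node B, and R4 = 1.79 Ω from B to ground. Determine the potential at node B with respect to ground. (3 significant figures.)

V_B ≈ 0.101 mV

Looking into the second stage from A: R3 + R4 = 19.89 Ω appears in parallel with R2.
Effective lower resistance at A: R2 ‖ 19.89 = 2.062 Ω.
First divider: V_A = V_supply · 2.062/(7.86 + 2.062) = 1.124 mV.
Then the unloaded second divider: V_B = V_A × R4/(R3+R4) = 1.124 × 0.08999 = 0.1012 mV.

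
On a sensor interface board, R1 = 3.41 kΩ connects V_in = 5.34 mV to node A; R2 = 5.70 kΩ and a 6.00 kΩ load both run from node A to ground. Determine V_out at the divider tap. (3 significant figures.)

V_out ≈ 2.46 mV

First combine the lower leg with the load: R2 ‖ R_L = 2.923 kΩ.
Voltage divider with the loaded lower leg: V_out = 5.34 × 2.923/(3.41 + 2.923) = 5.34 × 0.4616 = 2.465 mV.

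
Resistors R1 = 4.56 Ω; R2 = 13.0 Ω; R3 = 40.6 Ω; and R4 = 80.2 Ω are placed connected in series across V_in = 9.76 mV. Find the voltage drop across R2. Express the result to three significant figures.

V ≈ 0.917 mV

ΣR = 4.56 + 13.0 + 40.6 + 80.2 = 138.4 Ω.
Voltage divider: V = V_in · (13.00 / 138.4) = 9.76 × 0.09396 = 0.9170 mV.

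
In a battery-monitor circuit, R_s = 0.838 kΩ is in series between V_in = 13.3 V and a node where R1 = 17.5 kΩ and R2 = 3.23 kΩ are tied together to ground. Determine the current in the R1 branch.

I ≈ 0.581 mA

Combine the parallel branches: R_p = (1/17.5 + 1/3.23)⁻¹ = 2.727 kΩ.
V_A by voltage divider: V_A = 13.3 × 2.727/(0.838 + 2.727) = 10.17 V.
I(R1) = V_A / R1 = 10.17/17.5 = 0.5813 mA.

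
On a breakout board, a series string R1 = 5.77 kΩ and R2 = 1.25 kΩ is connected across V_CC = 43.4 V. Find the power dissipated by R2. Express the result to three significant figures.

ΣR = 7.020 kΩ → I = 43.4/7.020 = 6.182 mA.
P(R2) = I²·R2 = (6.182)² × 1.25 = 47.78 mW.

P ≈ 47.8 mW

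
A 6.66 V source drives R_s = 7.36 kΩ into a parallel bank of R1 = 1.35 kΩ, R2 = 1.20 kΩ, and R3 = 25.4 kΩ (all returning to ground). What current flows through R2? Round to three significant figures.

I ≈ 0.431 mA

Equivalent of the parallel group: R_p = 0.6198 kΩ.
V_A = 6.66 × 0.6198/7.980 = 0.5173 V.
I(R2) = V_A / R2 = 0.5173/1.20 = 0.4311 mA.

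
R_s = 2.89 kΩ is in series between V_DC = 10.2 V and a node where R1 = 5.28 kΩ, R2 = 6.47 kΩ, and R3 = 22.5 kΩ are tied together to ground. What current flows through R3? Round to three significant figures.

I ≈ 0.214 mA

Equivalent of the parallel group: R_p = 2.575 kΩ.
V_A = 10.2 × 2.575/5.465 = 4.806 V.
I(R3) = V_A / R3 = 4.806/22.5 = 0.2136 mA.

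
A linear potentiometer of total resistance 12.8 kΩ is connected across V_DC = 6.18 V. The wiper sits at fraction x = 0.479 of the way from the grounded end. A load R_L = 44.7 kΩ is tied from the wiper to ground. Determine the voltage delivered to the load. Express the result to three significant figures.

Split the track: R_lower = x·R_p = 6.131 kΩ, R_upper = (1−x)·R_p = 6.669 kΩ.
R_L loads the lower segment: effective lower R = 5.392 kΩ.
Loaded-divider output: V_out = 6.18 × 0.4471 = 2.763 V.

V_out ≈ 2.76 V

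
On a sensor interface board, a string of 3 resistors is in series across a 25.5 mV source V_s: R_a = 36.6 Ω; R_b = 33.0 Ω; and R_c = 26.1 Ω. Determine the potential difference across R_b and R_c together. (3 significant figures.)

Series total: ΣR = 36.6 + 33.0 + 26.1 = 95.70 Ω.
R_{R_b..R_c} = 33.0 + 26.1 = 59.10 Ω.
By the voltage-divider rule, V = 25.5 × 59.10/95.70 = 15.75 mV.

V ≈ 15.7 mV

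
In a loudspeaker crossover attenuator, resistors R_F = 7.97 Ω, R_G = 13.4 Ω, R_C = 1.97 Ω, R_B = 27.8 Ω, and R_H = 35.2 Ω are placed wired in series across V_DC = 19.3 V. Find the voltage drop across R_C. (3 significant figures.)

V ≈ 0.440 V

ΣR = 7.97 + 13.4 + 1.97 + 27.8 + 35.2 = 86.34 Ω.
Voltage divider: V = V_DC · (1.970 / 86.34) = 19.3 × 0.02282 = 0.4404 V.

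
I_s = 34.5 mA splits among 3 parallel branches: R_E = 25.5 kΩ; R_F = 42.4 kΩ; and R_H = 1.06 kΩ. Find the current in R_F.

ΣG = 1/25.5 + 1/42.4 + 1/1.06 = 1.006.
R_F takes the fraction G_k/ΣG = 0.02358/1.006 = 0.02344, so I = 34.5 × 0.02344 = 0.8087 mA.

I ≈ 0.809 mA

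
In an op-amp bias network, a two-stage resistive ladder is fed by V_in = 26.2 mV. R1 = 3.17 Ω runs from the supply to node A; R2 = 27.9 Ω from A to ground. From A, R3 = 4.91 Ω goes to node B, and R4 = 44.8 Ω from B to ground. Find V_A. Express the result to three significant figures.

V_A ≈ 22.3 mV

The second stage (R3 + R4 = 49.71 Ω) loads node A in parallel with R2.
R2 ‖ (R3+R4) = 17.87 Ω.
First divider: V_A = V_in · 17.87/(3.17 + 17.87) = 22.25 mV.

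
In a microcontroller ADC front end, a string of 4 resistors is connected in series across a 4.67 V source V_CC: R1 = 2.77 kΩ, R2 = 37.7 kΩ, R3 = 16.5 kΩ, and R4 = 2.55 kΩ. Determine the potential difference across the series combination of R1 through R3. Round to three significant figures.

ΣR = 2.77 + 37.7 + 16.5 + 2.55 = 59.52 kΩ.
R_{R1..R3} = 2.77 + 37.7 + 16.5 = 56.97 kΩ.
V = V_CC · R/ΣR = 4.67 × 0.9572 = 4.470 V.

V ≈ 4.47 V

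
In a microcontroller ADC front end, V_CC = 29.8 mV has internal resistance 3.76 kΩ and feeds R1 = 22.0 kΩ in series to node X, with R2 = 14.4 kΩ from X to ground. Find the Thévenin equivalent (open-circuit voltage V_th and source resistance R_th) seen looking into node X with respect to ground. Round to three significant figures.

V_th ≈ 10.7 mV, R_th ≈ 9.24 kΩ

R1' = 3.76 + 22.0 = 25.76 kΩ (source resistance + R1).
V_th is the unloaded tap voltage: V_CC · R2/(R1'+R2) = 29.8 × 0.3586 = 10.69 mV.
Zeroing V_CC shorts the top of R1' to ground, so R_th = R1' ‖ R2 = 9.237 kΩ.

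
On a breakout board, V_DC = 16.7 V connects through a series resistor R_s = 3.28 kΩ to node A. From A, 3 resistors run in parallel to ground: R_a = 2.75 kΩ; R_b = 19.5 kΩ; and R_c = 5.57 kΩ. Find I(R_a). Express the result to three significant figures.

I ≈ 2.06 mA

Parallel bank: R_p = 1/(1/2.75 + 1/19.5 + 1/5.57) = 1.682 kΩ.
Node voltage V_A = V_DC · R_p/(R_s + R_p) = 16.7 × 0.3390 = 5.661 V.
I(R_a) = V_A / R_a = 5.661/2.75 = 2.059 mA.
(Check via current divider: I_total = 3.365 mA; share G_k/ΣG = 0.6117 → same result.)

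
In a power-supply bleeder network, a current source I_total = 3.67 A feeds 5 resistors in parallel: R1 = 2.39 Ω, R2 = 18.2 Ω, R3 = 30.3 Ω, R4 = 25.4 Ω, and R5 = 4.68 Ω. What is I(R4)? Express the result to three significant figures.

Total conductance ΣG = 1/2.39 + 1/18.2 + 1/30.3 + 1/25.4 + 1/4.68 = 0.7594 (units of 1/Ω).
Current divider: I(R4) = I_total · G_k/ΣG = 3.67 × (0.03937/0.7594) = 3.67 × 0.05184 = 0.1903 A.

I ≈ 0.190 A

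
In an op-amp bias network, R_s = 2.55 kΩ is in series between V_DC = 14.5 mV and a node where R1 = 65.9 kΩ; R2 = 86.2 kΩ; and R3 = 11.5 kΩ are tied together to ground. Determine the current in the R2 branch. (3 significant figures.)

Parallel bank: R_p = 1/(1/65.9 + 1/86.2 + 1/11.5) = 8.793 kΩ.
V_A = 14.5 × 8.793/11.34 = 11.24 mV.
Branch current I = V_A/R2 = 11.24/86.2 = 0.1304 µA.

I ≈ 0.130 µA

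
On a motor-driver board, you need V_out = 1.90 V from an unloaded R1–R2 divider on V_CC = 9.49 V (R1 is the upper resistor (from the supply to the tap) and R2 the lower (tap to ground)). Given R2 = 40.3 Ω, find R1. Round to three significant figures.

The divider ratio is R2/(R1+R2) = 1.90/9.49 = 0.2002.
So R1 = R2 · (V_CC/V_out − 1) = 40.3 × (9.49/1.90 − 1) = 40.3 × 3.995 = 161.0 Ω.

R1 ≈ 161 Ω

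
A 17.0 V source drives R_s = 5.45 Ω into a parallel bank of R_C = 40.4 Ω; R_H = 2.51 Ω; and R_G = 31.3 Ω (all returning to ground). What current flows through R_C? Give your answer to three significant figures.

I ≈ 0.121 A

Combine the parallel branches: R_p = (1/40.4 + 1/2.51 + 1/31.3)⁻¹ = 2.197 Ω.
V_A = 17.0 × 2.197/7.647 = 4.885 V.
I(R_C) = V_A / R_C = 4.885/40.4 = 0.1209 A.
(Equivalently: I_total = 2.223 A, then current-divider fraction G_k/ΣG = 0.05439.)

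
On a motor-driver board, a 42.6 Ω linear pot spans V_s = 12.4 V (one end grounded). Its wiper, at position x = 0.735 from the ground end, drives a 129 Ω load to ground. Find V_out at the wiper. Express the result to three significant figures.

V_out ≈ 8.56 V

Split the track: R_lower = x·R_p = 31.31 Ω, R_upper = (1−x)·R_p = 11.29 Ω.
Lower segment in parallel with the load: 31.31 ‖ 129 = 25.20 Ω.
Loaded-divider output: V_out = 12.4 × 0.6906 = 8.563 V.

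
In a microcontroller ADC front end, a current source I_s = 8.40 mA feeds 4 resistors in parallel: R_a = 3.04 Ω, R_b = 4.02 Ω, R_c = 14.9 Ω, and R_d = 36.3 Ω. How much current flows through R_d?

Total conductance ΣG = 1/3.04 + 1/4.02 + 1/14.9 + 1/36.3 = 0.6724 (units of 1/Ω).
Current divider: I(R_d) = I_s · G_k/ΣG = 8.40 × (0.02755/0.6724) = 8.40 × 0.04097 = 0.3442 mA.

I ≈ 0.344 mA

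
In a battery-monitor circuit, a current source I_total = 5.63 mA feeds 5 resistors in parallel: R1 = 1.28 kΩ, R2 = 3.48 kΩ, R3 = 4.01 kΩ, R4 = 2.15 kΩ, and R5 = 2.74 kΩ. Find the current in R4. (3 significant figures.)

ΣG = 1/1.28 + 1/3.48 + 1/4.01 + 1/2.15 + 1/2.74 = 2.148.
By the current-divider rule, I = I_total · G_k/ΣG = 5.63 × 0.2165 = 1.219 mA.

I ≈ 1.22 mA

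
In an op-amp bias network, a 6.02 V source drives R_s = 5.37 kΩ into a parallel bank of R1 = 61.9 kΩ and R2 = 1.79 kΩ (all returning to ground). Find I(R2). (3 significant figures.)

I ≈ 0.823 mA

Equivalent of the parallel group: R_p = 1.740 kΩ.
V_A = 6.02 × 1.740/7.110 = 1.473 V.
I(R2) = V_A / R2 = 1.473/1.79 = 0.8229 mA.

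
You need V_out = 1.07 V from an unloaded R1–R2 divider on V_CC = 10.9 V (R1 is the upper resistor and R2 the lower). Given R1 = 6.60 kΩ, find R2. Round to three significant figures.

The divider ratio is R2/(R1+R2) = 1.07/10.9 = 0.09817.
So R2 = R1 · V_out/(V_CC − V_out) = 6.60 × 1.07/(10.9 − 1.07) = 6.60 × 0.1089 = 0.7184 kΩ.

R2 ≈ 0.718 kΩ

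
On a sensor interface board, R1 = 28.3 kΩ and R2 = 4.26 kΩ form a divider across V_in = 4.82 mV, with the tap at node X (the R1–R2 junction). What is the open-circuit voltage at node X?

V_th ≈ 0.631 mV

Open-circuit (no load on X): V_th = V_in · R2/(R1 + R2) = 4.82 × 4.26/(28.30 + 4.26) = 0.6306 mV.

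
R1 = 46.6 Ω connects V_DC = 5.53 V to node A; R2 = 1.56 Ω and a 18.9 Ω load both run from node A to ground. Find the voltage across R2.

The load sits in parallel with R2, giving an effective lower resistance R2' = R2·R_L/(R2+R_L) = 1.441 Ω.
Now apply the divider: V_out = 5.53 × 0.03000 = 0.1659 V.

V_out ≈ 0.166 V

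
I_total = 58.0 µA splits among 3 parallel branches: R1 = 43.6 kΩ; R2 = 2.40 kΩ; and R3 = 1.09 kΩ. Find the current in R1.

I ≈ 0.980 µA

ΣG = 1/43.6 + 1/2.40 + 1/1.09 = 1.357.
By the current-divider rule, I = I_total · G_k/ΣG = 58.0 × 0.01690 = 0.9803 µA.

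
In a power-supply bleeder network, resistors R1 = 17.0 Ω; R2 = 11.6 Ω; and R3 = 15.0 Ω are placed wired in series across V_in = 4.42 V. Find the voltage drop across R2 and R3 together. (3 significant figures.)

V ≈ 2.70 V

Total series resistance ΣR = 17.0 + 11.6 + 15.0 = 43.60 Ω.
R_{R2..R3} = 11.6 + 15.0 = 26.60 Ω.
By the voltage-divider rule, V = 4.42 × 26.60/43.60 = 2.697 V.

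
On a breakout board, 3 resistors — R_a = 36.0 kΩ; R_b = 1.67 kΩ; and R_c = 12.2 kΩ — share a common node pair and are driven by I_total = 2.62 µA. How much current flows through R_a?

ΣG = 1/36.0 + 1/1.67 + 1/12.2 = 0.7085.
By the current-divider rule, I = I_total · G_k/ΣG = 2.62 × 0.03920 = 0.1027 µA.

I ≈ 0.103 µA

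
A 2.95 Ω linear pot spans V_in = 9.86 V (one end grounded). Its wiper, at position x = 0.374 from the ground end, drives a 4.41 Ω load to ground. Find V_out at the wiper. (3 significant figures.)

V_out ≈ 3.19 V

Lower segment x·R_p = 1.103 Ω; upper segment (1−x)·R_p = 1.847 Ω.
R_L loads the lower segment: effective lower R = 0.8825 Ω.
V_out = 9.86 × 0.8825/(1.847 + 0.8825) = 3.188 V.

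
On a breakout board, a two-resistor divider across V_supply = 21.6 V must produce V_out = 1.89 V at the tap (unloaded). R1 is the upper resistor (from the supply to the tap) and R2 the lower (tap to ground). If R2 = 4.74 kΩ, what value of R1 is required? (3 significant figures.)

R1 ≈ 49.4 kΩ

V_out/V_supply = R2/(R1+R2) = 0.08750.
So R1 = R2 · (V_supply/V_out − 1) = 4.74 × (21.6/1.89 − 1) = 4.74 × 10.43 = 49.43 kΩ.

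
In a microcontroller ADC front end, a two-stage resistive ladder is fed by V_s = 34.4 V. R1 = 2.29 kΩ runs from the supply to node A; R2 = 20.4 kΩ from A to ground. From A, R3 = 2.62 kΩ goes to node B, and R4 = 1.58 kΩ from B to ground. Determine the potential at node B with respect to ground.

Node A sees R2 in parallel with the series input of stage 2, R3 + R4 = 4.200 kΩ.
Effective lower resistance at A: R2 ‖ 4.200 = 3.483 kΩ.
So V_A = 34.4 × 0.6033 = 20.75 V.
Stage 2 is unloaded, so V_B = V_A · R4/(R3+R4) = 20.75 × 1.58/4.200 = 7.808 V.

V_B ≈ 7.81 V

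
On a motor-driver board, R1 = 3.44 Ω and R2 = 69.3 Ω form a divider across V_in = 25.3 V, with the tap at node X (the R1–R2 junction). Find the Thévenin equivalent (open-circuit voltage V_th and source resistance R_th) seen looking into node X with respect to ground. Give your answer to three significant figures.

V_th ≈ 24.1 V, R_th ≈ 3.28 Ω

V_th is the unloaded tap voltage: V_in · R2/(R1+R2) = 25.3 × 0.9527 = 24.10 V.
Looking into X with the source shorted: R_th = R1·R2/(R1+R2) = 3.440 × 69.3/72.74 = 3.277 Ω.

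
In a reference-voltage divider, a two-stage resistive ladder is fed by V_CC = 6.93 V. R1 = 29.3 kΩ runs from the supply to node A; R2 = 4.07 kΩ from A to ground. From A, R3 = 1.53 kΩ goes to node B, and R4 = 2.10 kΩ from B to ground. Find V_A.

Node A sees R2 in parallel with the series input of stage 2, R3 + R4 = 3.630 kΩ.
Effective lower resistance at A: R2 ‖ 3.630 = 1.919 kΩ.
First divider: V_A = V_CC · 1.919/(29.3 + 1.919) = 0.4259 V.

V_A ≈ 0.426 V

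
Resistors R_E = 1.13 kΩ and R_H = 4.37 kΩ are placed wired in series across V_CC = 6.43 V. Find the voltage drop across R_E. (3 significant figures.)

V ≈ 1.32 V

ΣR = 1.13 + 4.37 = 5.500 kΩ.
By the voltage-divider rule, V = 6.43 × 1.130/5.500 = 1.321 V.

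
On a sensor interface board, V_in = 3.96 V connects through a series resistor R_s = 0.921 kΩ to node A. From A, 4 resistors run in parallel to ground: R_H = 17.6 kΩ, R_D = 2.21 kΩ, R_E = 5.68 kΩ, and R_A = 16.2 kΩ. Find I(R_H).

Parallel bank: R_p = 1/(1/17.6 + 1/2.21 + 1/5.68 + 1/16.2) = 1.339 kΩ.
Node voltage V_A = V_in · R_p/(R_s + R_p) = 3.96 × 0.5924 = 2.346 V.
Branch current I = V_A/R_H = 2.346/17.6 = 0.1333 mA.

I ≈ 0.133 mA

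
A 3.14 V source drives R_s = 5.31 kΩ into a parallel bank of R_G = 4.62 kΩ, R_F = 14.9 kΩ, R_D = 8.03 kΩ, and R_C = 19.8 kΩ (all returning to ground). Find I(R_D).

Equivalent of the parallel group: R_p = 2.181 kΩ.
V_A = 3.14 × 2.181/7.491 = 0.9141 V.
I(R_D) = V_A / R_D = 0.9141/8.03 = 0.1138 mA.

I ≈ 0.114 mA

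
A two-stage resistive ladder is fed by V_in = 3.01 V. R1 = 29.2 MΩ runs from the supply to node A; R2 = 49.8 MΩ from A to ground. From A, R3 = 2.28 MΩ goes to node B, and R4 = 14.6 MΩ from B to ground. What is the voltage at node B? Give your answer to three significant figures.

V_B ≈ 0.785 V

Node A sees R2 in parallel with the series input of stage 2, R3 + R4 = 16.88 MΩ.
R2 ‖ (R3+R4) = 12.61 MΩ.
V_A = 3.01 × 12.61/(29.2 + 12.61) = 0.9077 V.
Then the unloaded second divider: V_B = V_A × R4/(R3+R4) = 0.9077 × 0.8649 = 0.7851 V.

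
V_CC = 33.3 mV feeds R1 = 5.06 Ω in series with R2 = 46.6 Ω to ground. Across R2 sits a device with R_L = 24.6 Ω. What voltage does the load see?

V_out ≈ 25.3 mV

R2 ‖ R_L = (46.6 × 24.6)/(46.6 + 24.6) = 16.10 Ω.
Now apply the divider: V_out = 33.3 × 0.7609 = 25.34 mV.
(Unloaded it would be 30.0 mV; the load pulls it down.)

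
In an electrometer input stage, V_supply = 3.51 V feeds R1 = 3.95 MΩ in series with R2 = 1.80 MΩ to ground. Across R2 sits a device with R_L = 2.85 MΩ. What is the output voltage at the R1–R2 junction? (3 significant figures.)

The load sits in parallel with R2, giving an effective lower resistance R2' = R2·R_L/(R2+R_L) = 1.103 MΩ.
Then V_out = V_supply · R2'/(R1 + R2') = 3.51 × 1.103/5.053 = 0.7663 V.

V_out ≈ 0.766 V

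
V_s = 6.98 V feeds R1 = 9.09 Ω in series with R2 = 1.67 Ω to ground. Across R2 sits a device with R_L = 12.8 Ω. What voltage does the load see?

R2 ‖ R_L = (1.67 × 12.8)/(1.67 + 12.8) = 1.477 Ω.
Now apply the divider: V_out = 6.98 × 0.1398 = 0.9758 V.

V_out ≈ 0.976 V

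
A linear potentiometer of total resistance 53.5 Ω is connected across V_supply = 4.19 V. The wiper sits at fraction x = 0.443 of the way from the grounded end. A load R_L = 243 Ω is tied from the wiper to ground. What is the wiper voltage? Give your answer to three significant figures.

The pot divides into 29.80 Ω above the wiper and 23.70 Ω below.
Lower segment in parallel with the load: 23.70 ‖ 243 = 21.59 Ω.
V_out = 4.19 × 21.59/(29.80 + 21.59) = 1.761 V.
(Unloaded: V_out = x·V_supply = 1.86 V.)

V_out ≈ 1.76 V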